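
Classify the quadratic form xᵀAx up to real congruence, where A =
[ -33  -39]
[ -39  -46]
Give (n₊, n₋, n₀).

step 0: pivot -33 → sign −
step 1: pivot 1/11 → sign +
signature = (1, 1, 0)

Answer: (1, 1, 0)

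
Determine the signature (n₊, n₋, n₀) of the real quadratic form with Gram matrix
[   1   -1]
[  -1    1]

Answer: (1, 0, 1)

Derivation:
step 0: pivot 1 → sign +
step 1: row/col 1 already zero → sign 0
signature = (1, 0, 1)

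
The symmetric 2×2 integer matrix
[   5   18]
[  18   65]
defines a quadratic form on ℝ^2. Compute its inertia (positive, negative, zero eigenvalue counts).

step 0: pivot 5 → sign +
step 1: pivot 1/5 → sign +
signature = (2, 0, 0)

Answer: (2, 0, 0)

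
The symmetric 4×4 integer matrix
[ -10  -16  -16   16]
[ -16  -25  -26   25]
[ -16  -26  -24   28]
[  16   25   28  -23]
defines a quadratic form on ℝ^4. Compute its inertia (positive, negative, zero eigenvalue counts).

step 0: pivot -10 → sign −
step 1: pivot 3/5 → sign +
step 2: pivot 4/3 → sign +
step 3: pivot -1 → sign −
signature = (2, 2, 0)

Answer: (2, 2, 0)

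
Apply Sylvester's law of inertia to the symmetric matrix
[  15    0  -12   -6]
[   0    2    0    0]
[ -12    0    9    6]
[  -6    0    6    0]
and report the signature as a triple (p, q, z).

step 0: pivot 15 → sign +
step 1: pivot 2 → sign +
step 2: pivot -3/5 → sign −
step 3: row/col 3 already zero → sign 0
signature = (2, 1, 1)

Answer: (2, 1, 1)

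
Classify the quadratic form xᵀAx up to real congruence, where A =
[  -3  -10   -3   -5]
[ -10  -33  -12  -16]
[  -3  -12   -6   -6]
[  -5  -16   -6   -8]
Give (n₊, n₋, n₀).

Answer: (1, 3, 0)

Derivation:
step 0: pivot -3 → sign −
step 1: pivot 1/3 → sign +
step 2: pivot -15 → sign −
step 3: pivot -2/5 → sign −
signature = (1, 3, 0)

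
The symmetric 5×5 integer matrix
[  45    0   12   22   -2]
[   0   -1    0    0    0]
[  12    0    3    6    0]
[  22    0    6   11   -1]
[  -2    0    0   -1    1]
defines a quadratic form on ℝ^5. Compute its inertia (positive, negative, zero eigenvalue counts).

step 0: pivot 45 → sign +
step 1: pivot -1 → sign −
step 2: pivot -1/5 → sign −
step 3: pivot 1/3 → sign +
step 4: pivot 2 → sign +
signature = (3, 2, 0)

Answer: (3, 2, 0)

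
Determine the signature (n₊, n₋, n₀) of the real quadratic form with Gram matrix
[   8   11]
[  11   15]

step 0: pivot 8 → sign +
step 1: pivot -1/8 → sign −
signature = (1, 1, 0)

Answer: (1, 1, 0)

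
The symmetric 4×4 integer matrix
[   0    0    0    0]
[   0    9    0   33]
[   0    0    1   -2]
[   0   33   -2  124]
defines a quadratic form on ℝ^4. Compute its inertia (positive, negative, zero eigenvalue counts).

Answer: (2, 1, 1)

Derivation:
step 0: pivot 9 → sign +
step 1: pivot 1 → sign +
step 2: pivot -1 → sign −
step 3: row/col 3 already zero → sign 0
signature = (2, 1, 1)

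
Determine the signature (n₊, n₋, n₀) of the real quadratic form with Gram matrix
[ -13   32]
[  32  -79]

Answer: (0, 2, 0)

Derivation:
step 0: pivot -13 → sign −
step 1: pivot -3/13 → sign −
signature = (0, 2, 0)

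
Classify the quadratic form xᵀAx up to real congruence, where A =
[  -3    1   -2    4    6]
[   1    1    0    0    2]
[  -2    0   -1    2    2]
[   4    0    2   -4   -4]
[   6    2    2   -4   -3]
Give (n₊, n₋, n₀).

Answer: (1, 2, 2)

Derivation:
step 0: pivot -3 → sign −
step 1: pivot 4/3 → sign +
step 2: pivot -3 → sign −
step 3: row/col 3 already zero → sign 0
step 4: row/col 4 already zero → sign 0
signature = (1, 2, 2)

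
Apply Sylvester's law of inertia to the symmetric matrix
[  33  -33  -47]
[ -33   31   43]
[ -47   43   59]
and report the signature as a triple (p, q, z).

Answer: (2, 1, 0)

Derivation:
step 0: pivot 33 → sign +
step 1: pivot -2 → sign −
step 2: pivot 2/33 → sign +
signature = (2, 1, 0)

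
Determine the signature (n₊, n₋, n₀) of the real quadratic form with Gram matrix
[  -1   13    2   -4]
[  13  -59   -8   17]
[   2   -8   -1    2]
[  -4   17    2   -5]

step 0: pivot -1 → sign −
step 1: pivot 110 → sign +
step 2: pivot 3/55 → sign +
step 3: pivot -3/2 → sign −
signature = (2, 2, 0)

Answer: (2, 2, 0)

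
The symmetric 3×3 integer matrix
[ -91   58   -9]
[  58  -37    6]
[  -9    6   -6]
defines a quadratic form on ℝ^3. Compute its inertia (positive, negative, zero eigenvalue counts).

step 0: pivot -91 → sign −
step 1: pivot -3/91 → sign −
step 2: pivot -3 → sign −
signature = (0, 3, 0)

Answer: (0, 3, 0)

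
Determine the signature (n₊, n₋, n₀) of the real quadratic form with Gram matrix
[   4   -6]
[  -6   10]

step 0: pivot 4 → sign +
step 1: pivot 1 → sign +
signature = (2, 0, 0)

Answer: (2, 0, 0)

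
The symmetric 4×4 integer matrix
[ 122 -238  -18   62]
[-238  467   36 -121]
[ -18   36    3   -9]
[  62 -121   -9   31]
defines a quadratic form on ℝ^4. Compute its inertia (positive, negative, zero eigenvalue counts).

step 0: pivot 122 → sign +
step 1: pivot 165/61 → sign +
step 2: pivot 3/55 → sign +
step 3: pivot -1 → sign −
signature = (3, 1, 0)

Answer: (3, 1, 0)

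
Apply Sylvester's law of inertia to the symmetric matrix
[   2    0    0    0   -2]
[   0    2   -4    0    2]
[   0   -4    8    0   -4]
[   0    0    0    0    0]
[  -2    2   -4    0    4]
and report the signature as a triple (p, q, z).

step 0: pivot 2 → sign +
step 1: pivot 2 → sign +
step 2: row/col 2 already zero → sign 0
step 3: row/col 3 already zero → sign 0
step 4: row/col 4 already zero → sign 0
signature = (2, 0, 3)

Answer: (2, 0, 3)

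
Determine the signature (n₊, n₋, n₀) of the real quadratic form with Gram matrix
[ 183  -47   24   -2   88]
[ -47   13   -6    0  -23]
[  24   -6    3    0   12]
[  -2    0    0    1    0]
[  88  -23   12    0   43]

Answer: (3, 2, 0)

Derivation:
step 0: pivot 183 → sign +
step 1: pivot 170/183 → sign +
step 2: pivot -3/17 → sign −
step 3: pivot 7/5 → sign +
step 4: pivot -3/14 → sign −
signature = (3, 2, 0)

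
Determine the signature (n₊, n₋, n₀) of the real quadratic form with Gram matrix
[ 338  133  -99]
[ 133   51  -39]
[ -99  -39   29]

step 0: pivot 338 → sign +
step 1: pivot -451/338 → sign −
step 2: pivot 2/451 → sign +
signature = (2, 1, 0)

Answer: (2, 1, 0)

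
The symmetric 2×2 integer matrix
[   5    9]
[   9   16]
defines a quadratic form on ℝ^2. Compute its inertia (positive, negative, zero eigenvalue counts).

step 0: pivot 5 → sign +
step 1: pivot -1/5 → sign −
signature = (1, 1, 0)

Answer: (1, 1, 0)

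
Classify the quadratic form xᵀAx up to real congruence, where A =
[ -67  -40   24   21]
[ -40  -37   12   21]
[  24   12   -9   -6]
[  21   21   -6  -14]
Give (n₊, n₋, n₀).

Answer: (1, 3, 0)

Derivation:
step 0: pivot -67 → sign −
step 1: pivot -879/67 → sign −
step 2: pivot 3/293 → sign +
step 3: pivot -2 → sign −
signature = (1, 3, 0)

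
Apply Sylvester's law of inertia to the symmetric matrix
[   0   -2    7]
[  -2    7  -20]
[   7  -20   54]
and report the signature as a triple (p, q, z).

Answer: (1, 2, 0)

Derivation:
step 0: pivot 7 → sign +
step 1: pivot -4/7 → sign −
step 2: pivot -1/4 → sign −
signature = (1, 2, 0)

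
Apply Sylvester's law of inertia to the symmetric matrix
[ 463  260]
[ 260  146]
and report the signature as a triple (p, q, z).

step 0: pivot 463 → sign +
step 1: pivot -2/463 → sign −
signature = (1, 1, 0)

Answer: (1, 1, 0)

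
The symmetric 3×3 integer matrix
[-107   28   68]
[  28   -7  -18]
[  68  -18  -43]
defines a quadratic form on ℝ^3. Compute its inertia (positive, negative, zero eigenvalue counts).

Answer: (2, 1, 0)

Derivation:
step 0: pivot -107 → sign −
step 1: pivot 35/107 → sign +
step 2: pivot 3/35 → sign +
signature = (2, 1, 0)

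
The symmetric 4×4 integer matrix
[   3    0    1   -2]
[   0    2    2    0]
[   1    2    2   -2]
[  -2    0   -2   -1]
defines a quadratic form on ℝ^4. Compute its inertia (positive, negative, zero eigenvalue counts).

Answer: (3, 1, 0)

Derivation:
step 0: pivot 3 → sign +
step 1: pivot 2 → sign +
step 2: pivot -1/3 → sign −
step 3: pivot 3 → sign +
signature = (3, 1, 0)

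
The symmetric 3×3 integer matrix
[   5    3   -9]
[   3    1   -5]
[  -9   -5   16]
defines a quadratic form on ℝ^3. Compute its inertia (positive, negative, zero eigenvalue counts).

step 0: pivot 5 → sign +
step 1: pivot -4/5 → sign −
step 2: row/col 2 already zero → sign 0
signature = (1, 1, 1)

Answer: (1, 1, 1)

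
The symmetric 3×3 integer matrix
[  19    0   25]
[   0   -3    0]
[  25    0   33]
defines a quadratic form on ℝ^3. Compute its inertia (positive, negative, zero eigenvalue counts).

step 0: pivot 19 → sign +
step 1: pivot -3 → sign −
step 2: pivot 2/19 → sign +
signature = (2, 1, 0)

Answer: (2, 1, 0)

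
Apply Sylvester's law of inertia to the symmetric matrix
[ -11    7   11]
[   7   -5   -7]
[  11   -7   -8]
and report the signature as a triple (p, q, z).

Answer: (1, 2, 0)

Derivation:
step 0: pivot -11 → sign −
step 1: pivot -6/11 → sign −
step 2: pivot 3 → sign +
signature = (1, 2, 0)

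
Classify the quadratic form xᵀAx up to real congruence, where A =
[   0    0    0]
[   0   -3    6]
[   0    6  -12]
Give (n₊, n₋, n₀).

Answer: (0, 1, 2)

Derivation:
step 0: pivot -3 → sign −
step 1: row/col 1 already zero → sign 0
step 2: row/col 2 already zero → sign 0
signature = (0, 1, 2)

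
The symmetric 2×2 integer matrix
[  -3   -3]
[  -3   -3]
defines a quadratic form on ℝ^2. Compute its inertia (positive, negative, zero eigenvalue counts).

step 0: pivot -3 → sign −
step 1: row/col 1 already zero → sign 0
signature = (0, 1, 1)

Answer: (0, 1, 1)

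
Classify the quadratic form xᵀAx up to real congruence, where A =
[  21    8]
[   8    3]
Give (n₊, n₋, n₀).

step 0: pivot 21 → sign +
step 1: pivot -1/21 → sign −
signature = (1, 1, 0)

Answer: (1, 1, 0)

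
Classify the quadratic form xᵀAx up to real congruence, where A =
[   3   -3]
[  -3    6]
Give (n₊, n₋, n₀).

step 0: pivot 3 → sign +
step 1: pivot 3 → sign +
signature = (2, 0, 0)

Answer: (2, 0, 0)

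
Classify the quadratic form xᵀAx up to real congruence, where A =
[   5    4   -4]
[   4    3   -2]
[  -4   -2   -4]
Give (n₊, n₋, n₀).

Answer: (1, 1, 1)

Derivation:
step 0: pivot 5 → sign +
step 1: pivot -1/5 → sign −
step 2: row/col 2 already zero → sign 0
signature = (1, 1, 1)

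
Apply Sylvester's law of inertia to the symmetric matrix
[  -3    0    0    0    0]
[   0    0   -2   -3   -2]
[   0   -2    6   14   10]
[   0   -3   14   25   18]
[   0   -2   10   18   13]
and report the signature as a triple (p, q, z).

Answer: (2, 3, 0)

Derivation:
step 0: pivot -3 → sign −
step 1: pivot 6 → sign +
step 2: pivot -2/3 → sign −
step 3: pivot -7/2 → sign −
step 4: pivot 1/7 → sign +
signature = (2, 3, 0)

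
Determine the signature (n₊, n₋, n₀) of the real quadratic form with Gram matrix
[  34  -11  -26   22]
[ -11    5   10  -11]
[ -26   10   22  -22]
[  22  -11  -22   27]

step 0: pivot 34 → sign +
step 1: pivot 49/34 → sign +
step 2: pivot 18/49 → sign +
step 3: pivot 1/9 → sign +
signature = (4, 0, 0)

Answer: (4, 0, 0)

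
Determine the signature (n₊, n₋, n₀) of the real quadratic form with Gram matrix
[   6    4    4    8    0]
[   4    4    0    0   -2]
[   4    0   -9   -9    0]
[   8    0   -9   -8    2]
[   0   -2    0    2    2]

step 0: pivot 6 → sign +
step 1: pivot 4/3 → sign +
step 2: pivot -17 → sign −
step 3: pivot -55/17 → sign −
step 4: pivot -3/55 → sign −
signature = (2, 3, 0)

Answer: (2, 3, 0)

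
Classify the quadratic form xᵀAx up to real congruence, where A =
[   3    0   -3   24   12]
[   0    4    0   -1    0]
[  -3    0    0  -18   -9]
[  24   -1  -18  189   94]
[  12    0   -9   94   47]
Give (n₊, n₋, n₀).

step 0: pivot 3 → sign +
step 1: pivot 4 → sign +
step 2: pivot -3 → sign −
step 3: pivot 35/4 → sign +
step 4: pivot 6/35 → sign +
signature = (4, 1, 0)

Answer: (4, 1, 0)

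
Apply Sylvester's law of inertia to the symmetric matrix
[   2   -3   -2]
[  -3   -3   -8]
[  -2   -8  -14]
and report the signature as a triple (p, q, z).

Answer: (2, 1, 0)

Derivation:
step 0: pivot 2 → sign +
step 1: pivot -15/2 → sign −
step 2: pivot 2/15 → sign +
signature = (2, 1, 0)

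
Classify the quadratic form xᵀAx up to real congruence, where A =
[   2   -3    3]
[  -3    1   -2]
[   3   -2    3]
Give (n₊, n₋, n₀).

Answer: (2, 1, 0)

Derivation:
step 0: pivot 2 → sign +
step 1: pivot -7/2 → sign −
step 2: pivot 2/7 → sign +
signature = (2, 1, 0)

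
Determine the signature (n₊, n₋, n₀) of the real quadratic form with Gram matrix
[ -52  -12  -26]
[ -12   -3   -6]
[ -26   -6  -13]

step 0: pivot -52 → sign −
step 1: pivot -3/13 → sign −
step 2: row/col 2 already zero → sign 0
signature = (0, 2, 1)

Answer: (0, 2, 1)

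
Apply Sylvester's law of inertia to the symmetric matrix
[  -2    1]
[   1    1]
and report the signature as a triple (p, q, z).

step 0: pivot -2 → sign −
step 1: pivot 3/2 → sign +
signature = (1, 1, 0)

Answer: (1, 1, 0)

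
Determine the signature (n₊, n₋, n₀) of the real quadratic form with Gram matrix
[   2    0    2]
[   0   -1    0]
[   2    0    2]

step 0: pivot 2 → sign +
step 1: pivot -1 → sign −
step 2: row/col 2 already zero → sign 0
signature = (1, 1, 1)

Answer: (1, 1, 1)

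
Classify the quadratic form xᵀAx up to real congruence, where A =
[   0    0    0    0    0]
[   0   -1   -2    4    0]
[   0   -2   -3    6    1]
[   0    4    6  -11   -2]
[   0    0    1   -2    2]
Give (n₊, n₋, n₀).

Answer: (3, 1, 1)

Derivation:
step 0: pivot -1 → sign −
step 1: pivot 1 → sign +
step 2: pivot 1 → sign +
step 3: pivot 1 → sign +
step 4: row/col 4 already zero → sign 0
signature = (3, 1, 1)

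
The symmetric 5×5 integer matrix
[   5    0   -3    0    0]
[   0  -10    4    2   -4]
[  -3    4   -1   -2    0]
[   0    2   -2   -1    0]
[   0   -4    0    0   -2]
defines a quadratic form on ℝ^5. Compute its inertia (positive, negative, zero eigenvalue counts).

Answer: (3, 2, 0)

Derivation:
step 0: pivot 5 → sign +
step 1: pivot -10 → sign −
step 2: pivot -6/5 → sign −
step 3: pivot 3/5 → sign +
step 4: pivot 2/3 → sign +
signature = (3, 2, 0)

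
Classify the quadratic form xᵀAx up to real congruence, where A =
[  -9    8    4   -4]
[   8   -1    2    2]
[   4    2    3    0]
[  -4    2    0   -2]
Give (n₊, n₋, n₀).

Answer: (1, 3, 0)

Derivation:
step 0: pivot -9 → sign −
step 1: pivot 55/9 → sign +
step 2: pivot -3/11 → sign −
step 3: pivot -2/15 → sign −
signature = (1, 3, 0)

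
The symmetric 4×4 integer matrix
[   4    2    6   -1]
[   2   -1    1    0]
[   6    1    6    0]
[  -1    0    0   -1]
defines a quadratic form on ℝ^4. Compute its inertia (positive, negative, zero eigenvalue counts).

Answer: (1, 3, 0)

Derivation:
step 0: pivot 4 → sign +
step 1: pivot -2 → sign −
step 2: pivot -1 → sign −
step 3: pivot -1/8 → sign −
signature = (1, 3, 0)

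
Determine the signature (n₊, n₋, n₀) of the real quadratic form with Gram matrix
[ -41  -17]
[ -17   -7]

step 0: pivot -41 → sign −
step 1: pivot 2/41 → sign +
signature = (1, 1, 0)

Answer: (1, 1, 0)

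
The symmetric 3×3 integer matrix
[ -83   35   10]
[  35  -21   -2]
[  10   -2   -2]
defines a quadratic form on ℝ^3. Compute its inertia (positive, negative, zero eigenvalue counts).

step 0: pivot -83 → sign −
step 1: pivot -518/83 → sign −
step 2: pivot -2/259 → sign −
signature = (0, 3, 0)

Answer: (0, 3, 0)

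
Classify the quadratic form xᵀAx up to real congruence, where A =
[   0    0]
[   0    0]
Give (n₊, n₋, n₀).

step 0: row/col 0 already zero → sign 0
step 1: row/col 1 already zero → sign 0
signature = (0, 0, 2)

Answer: (0, 0, 2)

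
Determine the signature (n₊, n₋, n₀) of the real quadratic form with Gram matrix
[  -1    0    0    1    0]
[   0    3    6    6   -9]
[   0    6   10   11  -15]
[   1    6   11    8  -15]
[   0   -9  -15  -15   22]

Answer: (2, 3, 0)

Derivation:
step 0: pivot -1 → sign −
step 1: pivot 3 → sign +
step 2: pivot -2 → sign −
step 3: pivot -5/2 → sign −
step 4: pivot 2/5 → sign +
signature = (2, 3, 0)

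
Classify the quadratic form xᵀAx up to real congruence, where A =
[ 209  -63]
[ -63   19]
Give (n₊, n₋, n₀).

step 0: pivot 209 → sign +
step 1: pivot 2/209 → sign +
signature = (2, 0, 0)

Answer: (2, 0, 0)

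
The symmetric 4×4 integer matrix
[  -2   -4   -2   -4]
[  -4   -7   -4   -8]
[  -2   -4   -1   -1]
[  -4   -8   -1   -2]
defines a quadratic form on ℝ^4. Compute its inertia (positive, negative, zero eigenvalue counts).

Answer: (2, 2, 0)

Derivation:
step 0: pivot -2 → sign −
step 1: pivot 1 → sign +
step 2: pivot 1 → sign +
step 3: pivot -3 → sign −
signature = (2, 2, 0)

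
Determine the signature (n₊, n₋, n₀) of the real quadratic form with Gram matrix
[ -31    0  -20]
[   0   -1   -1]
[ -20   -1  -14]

step 0: pivot -31 → sign −
step 1: pivot -1 → sign −
step 2: pivot -3/31 → sign −
signature = (0, 3, 0)

Answer: (0, 3, 0)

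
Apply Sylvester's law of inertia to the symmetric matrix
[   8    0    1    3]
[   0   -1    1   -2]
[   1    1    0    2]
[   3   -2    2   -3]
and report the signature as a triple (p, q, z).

Answer: (2, 2, 0)

Derivation:
step 0: pivot 8 → sign +
step 1: pivot -1 → sign −
step 2: pivot 7/8 → sign +
step 3: pivot -2/7 → sign −
signature = (2, 2, 0)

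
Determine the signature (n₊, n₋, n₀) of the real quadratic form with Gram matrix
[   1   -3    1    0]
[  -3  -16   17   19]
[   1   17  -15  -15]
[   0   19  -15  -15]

Answer: (2, 2, 0)

Derivation:
step 0: pivot 1 → sign +
step 1: pivot -25 → sign −
step 2: pivot -14/25 → sign −
step 3: pivot 1/14 → sign +
signature = (2, 2, 0)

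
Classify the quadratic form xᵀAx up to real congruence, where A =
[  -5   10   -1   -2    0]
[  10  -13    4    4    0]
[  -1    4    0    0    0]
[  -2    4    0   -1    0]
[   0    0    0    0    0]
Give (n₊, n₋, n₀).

step 0: pivot -5 → sign −
step 1: pivot 7 → sign +
step 2: pivot -13/35 → sign −
step 3: pivot 3/13 → sign +
step 4: row/col 4 already zero → sign 0
signature = (2, 2, 1)

Answer: (2, 2, 1)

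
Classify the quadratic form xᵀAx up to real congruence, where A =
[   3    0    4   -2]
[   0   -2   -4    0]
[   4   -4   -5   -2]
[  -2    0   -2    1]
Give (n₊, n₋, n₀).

step 0: pivot 3 → sign +
step 1: pivot -2 → sign −
step 2: pivot -7/3 → sign −
step 3: pivot -1/7 → sign −
signature = (1, 3, 0)

Answer: (1, 3, 0)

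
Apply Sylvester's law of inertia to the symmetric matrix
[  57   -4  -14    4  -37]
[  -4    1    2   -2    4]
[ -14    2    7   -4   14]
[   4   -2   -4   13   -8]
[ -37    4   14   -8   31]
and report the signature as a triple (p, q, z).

step 0: pivot 57 → sign +
step 1: pivot 41/57 → sign +
step 2: pivot 87/41 → sign +
step 3: pivot 245/29 → sign +
step 4: pivot 6/245 → sign +
signature = (5, 0, 0)

Answer: (5, 0, 0)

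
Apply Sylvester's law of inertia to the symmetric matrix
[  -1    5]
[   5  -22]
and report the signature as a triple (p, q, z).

step 0: pivot -1 → sign −
step 1: pivot 3 → sign +
signature = (1, 1, 0)

Answer: (1, 1, 0)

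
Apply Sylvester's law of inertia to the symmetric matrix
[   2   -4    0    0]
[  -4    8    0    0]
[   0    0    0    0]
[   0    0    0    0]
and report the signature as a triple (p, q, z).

Answer: (1, 0, 3)

Derivation:
step 0: pivot 2 → sign +
step 1: row/col 1 already zero → sign 0
step 2: row/col 2 already zero → sign 0
step 3: row/col 3 already zero → sign 0
signature = (1, 0, 3)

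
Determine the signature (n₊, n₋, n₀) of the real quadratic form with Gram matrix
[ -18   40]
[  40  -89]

step 0: pivot -18 → sign −
step 1: pivot -1/9 → sign −
signature = (0, 2, 0)

Answer: (0, 2, 0)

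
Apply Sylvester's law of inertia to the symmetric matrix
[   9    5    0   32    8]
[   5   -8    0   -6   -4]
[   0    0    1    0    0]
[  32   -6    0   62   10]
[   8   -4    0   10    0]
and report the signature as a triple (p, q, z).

Answer: (3, 2, 0)

Derivation:
step 0: pivot 9 → sign +
step 1: pivot -97/9 → sign −
step 2: pivot 1 → sign +
step 3: pivot 66/97 → sign +
step 4: pivot -6/11 → sign −
signature = (3, 2, 0)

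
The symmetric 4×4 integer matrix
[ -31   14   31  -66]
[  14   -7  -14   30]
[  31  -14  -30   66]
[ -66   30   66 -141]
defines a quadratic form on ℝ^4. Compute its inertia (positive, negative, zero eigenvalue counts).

Answer: (1, 3, 0)

Derivation:
step 0: pivot -31 → sign −
step 1: pivot -21/31 → sign −
step 2: pivot 1 → sign +
step 3: pivot -3/7 → sign −
signature = (1, 3, 0)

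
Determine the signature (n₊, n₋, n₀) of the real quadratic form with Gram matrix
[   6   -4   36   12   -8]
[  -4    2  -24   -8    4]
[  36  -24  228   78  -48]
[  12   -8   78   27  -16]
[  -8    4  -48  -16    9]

Answer: (3, 1, 1)

Derivation:
step 0: pivot 6 → sign +
step 1: pivot -2/3 → sign −
step 2: pivot 12 → sign +
step 3: pivot 1 → sign +
step 4: row/col 4 already zero → sign 0
signature = (3, 1, 1)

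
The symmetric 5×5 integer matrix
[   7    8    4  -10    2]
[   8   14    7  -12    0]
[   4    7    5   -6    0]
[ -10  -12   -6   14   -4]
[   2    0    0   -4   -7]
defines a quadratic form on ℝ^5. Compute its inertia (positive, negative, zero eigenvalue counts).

Answer: (3, 2, 0)

Derivation:
step 0: pivot 7 → sign +
step 1: pivot 34/7 → sign +
step 2: pivot 3/2 → sign +
step 3: pivot -6/17 → sign −
step 4: pivot -3 → sign −
signature = (3, 2, 0)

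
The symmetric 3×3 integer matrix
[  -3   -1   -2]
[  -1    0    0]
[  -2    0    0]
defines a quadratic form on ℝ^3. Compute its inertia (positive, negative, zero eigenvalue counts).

Answer: (1, 1, 1)

Derivation:
step 0: pivot -3 → sign −
step 1: pivot 1/3 → sign +
step 2: row/col 2 already zero → sign 0
signature = (1, 1, 1)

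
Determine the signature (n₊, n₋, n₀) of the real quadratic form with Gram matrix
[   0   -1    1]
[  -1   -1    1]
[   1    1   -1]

step 0: pivot -1 → sign −
step 1: pivot 1 → sign +
step 2: row/col 2 already zero → sign 0
signature = (1, 1, 1)

Answer: (1, 1, 1)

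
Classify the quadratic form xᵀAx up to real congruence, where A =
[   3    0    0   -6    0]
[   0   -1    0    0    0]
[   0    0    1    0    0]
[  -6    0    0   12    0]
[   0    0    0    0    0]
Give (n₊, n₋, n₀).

step 0: pivot 3 → sign +
step 1: pivot -1 → sign −
step 2: pivot 1 → sign +
step 3: row/col 3 already zero → sign 0
step 4: row/col 4 already zero → sign 0
signature = (2, 1, 2)

Answer: (2, 1, 2)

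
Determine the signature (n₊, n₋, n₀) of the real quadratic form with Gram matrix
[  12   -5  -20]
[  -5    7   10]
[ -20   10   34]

step 0: pivot 12 → sign +
step 1: pivot 59/12 → sign +
step 2: pivot 6/59 → sign +
signature = (3, 0, 0)

Answer: (3, 0, 0)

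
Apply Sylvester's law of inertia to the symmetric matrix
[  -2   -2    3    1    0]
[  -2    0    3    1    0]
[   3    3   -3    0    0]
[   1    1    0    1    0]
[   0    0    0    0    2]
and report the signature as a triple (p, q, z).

step 0: pivot -2 → sign −
step 1: pivot 2 → sign +
step 2: pivot 3/2 → sign +
step 3: pivot 2 → sign +
step 4: row/col 4 already zero → sign 0
signature = (3, 1, 1)

Answer: (3, 1, 1)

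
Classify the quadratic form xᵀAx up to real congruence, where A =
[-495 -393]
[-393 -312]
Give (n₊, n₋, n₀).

step 0: pivot -495 → sign −
step 1: pivot 1/55 → sign +
signature = (1, 1, 0)

Answer: (1, 1, 0)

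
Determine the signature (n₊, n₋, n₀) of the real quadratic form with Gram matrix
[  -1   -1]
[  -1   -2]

step 0: pivot -1 → sign −
step 1: pivot -1 → sign −
signature = (0, 2, 0)

Answer: (0, 2, 0)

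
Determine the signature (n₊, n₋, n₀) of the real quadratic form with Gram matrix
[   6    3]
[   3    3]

Answer: (2, 0, 0)

Derivation:
step 0: pivot 6 → sign +
step 1: pivot 3/2 → sign +
signature = (2, 0, 0)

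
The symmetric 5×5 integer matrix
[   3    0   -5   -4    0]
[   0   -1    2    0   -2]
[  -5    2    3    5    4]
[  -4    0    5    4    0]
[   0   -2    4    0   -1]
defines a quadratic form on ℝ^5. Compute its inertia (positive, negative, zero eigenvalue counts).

step 0: pivot 3 → sign +
step 1: pivot -1 → sign −
step 2: pivot -4/3 → sign −
step 3: pivot 3/4 → sign +
step 4: pivot 3 → sign +
signature = (3, 2, 0)

Answer: (3, 2, 0)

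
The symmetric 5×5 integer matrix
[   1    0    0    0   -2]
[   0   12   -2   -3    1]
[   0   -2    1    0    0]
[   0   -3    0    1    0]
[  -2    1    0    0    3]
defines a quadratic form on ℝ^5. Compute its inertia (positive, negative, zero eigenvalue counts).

step 0: pivot 1 → sign +
step 1: pivot 12 → sign +
step 2: pivot 2/3 → sign +
step 3: pivot -1/8 → sign −
step 4: row/col 4 already zero → sign 0
signature = (3, 1, 1)

Answer: (3, 1, 1)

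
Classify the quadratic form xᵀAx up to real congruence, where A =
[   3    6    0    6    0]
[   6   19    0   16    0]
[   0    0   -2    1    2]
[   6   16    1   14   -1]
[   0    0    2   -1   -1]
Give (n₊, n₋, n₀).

step 0: pivot 3 → sign +
step 1: pivot 7 → sign +
step 2: pivot -2 → sign −
step 3: pivot 3/14 → sign +
step 4: pivot 1 → sign +
signature = (4, 1, 0)

Answer: (4, 1, 0)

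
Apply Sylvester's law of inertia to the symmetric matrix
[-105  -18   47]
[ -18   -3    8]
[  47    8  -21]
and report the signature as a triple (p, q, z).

Answer: (1, 1, 1)

Derivation:
step 0: pivot -105 → sign −
step 1: pivot 3/35 → sign +
step 2: row/col 2 already zero → sign 0
signature = (1, 1, 1)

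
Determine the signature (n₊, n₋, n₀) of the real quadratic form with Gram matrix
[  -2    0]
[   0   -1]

Answer: (0, 2, 0)

Derivation:
step 0: pivot -2 → sign −
step 1: pivot -1 → sign −
signature = (0, 2, 0)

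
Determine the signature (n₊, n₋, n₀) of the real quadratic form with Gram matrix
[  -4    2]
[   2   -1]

step 0: pivot -4 → sign −
step 1: row/col 1 already zero → sign 0
signature = (0, 1, 1)

Answer: (0, 1, 1)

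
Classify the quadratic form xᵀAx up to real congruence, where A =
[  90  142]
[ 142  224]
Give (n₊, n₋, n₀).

step 0: pivot 90 → sign +
step 1: pivot -2/45 → sign −
signature = (1, 1, 0)

Answer: (1, 1, 0)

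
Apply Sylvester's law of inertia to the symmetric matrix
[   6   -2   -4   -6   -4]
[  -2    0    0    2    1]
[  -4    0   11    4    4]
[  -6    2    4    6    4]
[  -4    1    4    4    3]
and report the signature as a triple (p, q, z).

Answer: (3, 1, 1)

Derivation:
step 0: pivot 6 → sign +
step 1: pivot -2/3 → sign −
step 2: pivot 11 → sign +
step 3: pivot 3/22 → sign +
step 4: row/col 4 already zero → sign 0
signature = (3, 1, 1)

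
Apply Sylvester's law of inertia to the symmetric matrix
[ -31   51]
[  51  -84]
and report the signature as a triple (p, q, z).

step 0: pivot -31 → sign −
step 1: pivot -3/31 → sign −
signature = (0, 2, 0)

Answer: (0, 2, 0)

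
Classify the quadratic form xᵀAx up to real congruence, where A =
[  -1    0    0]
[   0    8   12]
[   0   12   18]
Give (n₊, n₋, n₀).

Answer: (1, 1, 1)

Derivation:
step 0: pivot -1 → sign −
step 1: pivot 8 → sign +
step 2: row/col 2 already zero → sign 0
signature = (1, 1, 1)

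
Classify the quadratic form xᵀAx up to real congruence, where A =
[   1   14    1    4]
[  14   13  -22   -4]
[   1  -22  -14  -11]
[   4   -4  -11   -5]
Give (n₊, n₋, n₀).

Answer: (1, 3, 0)

Derivation:
step 0: pivot 1 → sign +
step 1: pivot -183 → sign −
step 2: pivot -483/61 → sign −
step 3: pivot -6/161 → sign −
signature = (1, 3, 0)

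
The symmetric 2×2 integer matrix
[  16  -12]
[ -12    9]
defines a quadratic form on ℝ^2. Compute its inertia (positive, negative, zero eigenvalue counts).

step 0: pivot 16 → sign +
step 1: row/col 1 already zero → sign 0
signature = (1, 0, 1)

Answer: (1, 0, 1)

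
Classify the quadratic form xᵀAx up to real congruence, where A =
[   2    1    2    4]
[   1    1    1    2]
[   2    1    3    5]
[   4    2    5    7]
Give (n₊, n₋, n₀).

Answer: (3, 1, 0)

Derivation:
step 0: pivot 2 → sign +
step 1: pivot 1/2 → sign +
step 2: pivot 1 → sign +
step 3: pivot -2 → sign −
signature = (3, 1, 0)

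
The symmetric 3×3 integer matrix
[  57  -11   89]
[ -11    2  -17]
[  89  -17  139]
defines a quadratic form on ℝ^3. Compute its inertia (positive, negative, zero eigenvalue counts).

step 0: pivot 57 → sign +
step 1: pivot -7/57 → sign −
step 2: pivot 2/7 → sign +
signature = (2, 1, 0)

Answer: (2, 1, 0)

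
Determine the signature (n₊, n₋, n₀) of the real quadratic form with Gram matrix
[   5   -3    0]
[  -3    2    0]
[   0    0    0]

step 0: pivot 5 → sign +
step 1: pivot 1/5 → sign +
step 2: row/col 2 already zero → sign 0
signature = (2, 0, 1)

Answer: (2, 0, 1)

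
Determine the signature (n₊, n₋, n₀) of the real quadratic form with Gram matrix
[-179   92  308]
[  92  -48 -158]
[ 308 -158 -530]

step 0: pivot -179 → sign −
step 1: pivot -128/179 → sign −
step 2: pivot 3/32 → sign +
signature = (1, 2, 0)

Answer: (1, 2, 0)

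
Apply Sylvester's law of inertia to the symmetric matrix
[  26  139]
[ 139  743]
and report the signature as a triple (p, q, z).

Answer: (1, 1, 0)

Derivation:
step 0: pivot 26 → sign +
step 1: pivot -3/26 → sign −
signature = (1, 1, 0)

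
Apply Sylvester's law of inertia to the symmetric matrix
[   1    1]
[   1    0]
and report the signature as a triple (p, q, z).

Answer: (1, 1, 0)

Derivation:
step 0: pivot 1 → sign +
step 1: pivot -1 → sign −
signature = (1, 1, 0)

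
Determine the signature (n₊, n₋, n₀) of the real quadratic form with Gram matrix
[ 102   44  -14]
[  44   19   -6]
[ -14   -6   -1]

step 0: pivot 102 → sign +
step 1: pivot 1/51 → sign +
step 2: pivot -3 → sign −
signature = (2, 1, 0)

Answer: (2, 1, 0)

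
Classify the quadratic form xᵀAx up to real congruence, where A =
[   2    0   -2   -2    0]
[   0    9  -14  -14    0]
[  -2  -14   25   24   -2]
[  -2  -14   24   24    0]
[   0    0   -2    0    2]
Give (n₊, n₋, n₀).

Answer: (4, 1, 0)

Derivation:
step 0: pivot 2 → sign +
step 1: pivot 9 → sign +
step 2: pivot 11/9 → sign +
step 3: pivot 2/11 → sign +
step 4: pivot -2 → sign −
signature = (4, 1, 0)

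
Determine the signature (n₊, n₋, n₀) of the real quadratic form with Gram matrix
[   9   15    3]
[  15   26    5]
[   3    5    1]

step 0: pivot 9 → sign +
step 1: pivot 1 → sign +
step 2: row/col 2 already zero → sign 0
signature = (2, 0, 1)

Answer: (2, 0, 1)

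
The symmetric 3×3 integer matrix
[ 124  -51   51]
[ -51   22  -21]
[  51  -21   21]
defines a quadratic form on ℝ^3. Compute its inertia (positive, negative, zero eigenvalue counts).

step 0: pivot 124 → sign +
step 1: pivot 127/124 → sign +
step 2: pivot 3/127 → sign +
signature = (3, 0, 0)

Answer: (3, 0, 0)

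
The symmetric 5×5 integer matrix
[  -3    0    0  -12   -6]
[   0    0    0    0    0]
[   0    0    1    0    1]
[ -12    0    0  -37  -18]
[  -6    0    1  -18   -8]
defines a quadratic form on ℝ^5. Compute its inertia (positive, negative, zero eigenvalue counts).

step 0: pivot -3 → sign −
step 1: pivot 1 → sign +
step 2: pivot 11 → sign +
step 3: pivot -3/11 → sign −
step 4: row/col 4 already zero → sign 0
signature = (2, 2, 1)

Answer: (2, 2, 1)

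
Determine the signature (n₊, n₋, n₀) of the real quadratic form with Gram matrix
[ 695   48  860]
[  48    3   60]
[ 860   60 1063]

step 0: pivot 695 → sign +
step 1: pivot -219/695 → sign −
step 2: pivot -1/73 → sign −
signature = (1, 2, 0)

Answer: (1, 2, 0)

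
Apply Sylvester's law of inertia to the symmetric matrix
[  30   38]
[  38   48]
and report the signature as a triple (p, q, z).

step 0: pivot 30 → sign +
step 1: pivot -2/15 → sign −
signature = (1, 1, 0)

Answer: (1, 1, 0)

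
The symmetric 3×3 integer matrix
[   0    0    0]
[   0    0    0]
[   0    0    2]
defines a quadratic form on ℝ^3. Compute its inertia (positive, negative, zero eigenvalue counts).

Answer: (1, 0, 2)

Derivation:
step 0: pivot 2 → sign +
step 1: row/col 1 already zero → sign 0
step 2: row/col 2 already zero → sign 0
signature = (1, 0, 2)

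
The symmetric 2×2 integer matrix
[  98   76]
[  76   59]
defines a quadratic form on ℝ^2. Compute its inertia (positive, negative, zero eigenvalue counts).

step 0: pivot 98 → sign +
step 1: pivot 3/49 → sign +
signature = (2, 0, 0)

Answer: (2, 0, 0)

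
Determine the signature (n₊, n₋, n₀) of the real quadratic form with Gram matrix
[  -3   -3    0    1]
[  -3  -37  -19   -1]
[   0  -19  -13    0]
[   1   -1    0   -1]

Answer: (0, 4, 0)

Derivation:
step 0: pivot -3 → sign −
step 1: pivot -34 → sign −
step 2: pivot -81/34 → sign −
step 3: pivot -2/81 → sign −
signature = (0, 4, 0)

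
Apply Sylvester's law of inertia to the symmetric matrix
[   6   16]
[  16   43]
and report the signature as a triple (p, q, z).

step 0: pivot 6 → sign +
step 1: pivot 1/3 → sign +
signature = (2, 0, 0)

Answer: (2, 0, 0)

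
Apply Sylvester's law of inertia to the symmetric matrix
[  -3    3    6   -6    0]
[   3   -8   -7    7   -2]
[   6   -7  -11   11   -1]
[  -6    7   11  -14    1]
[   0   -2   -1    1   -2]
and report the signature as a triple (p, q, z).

step 0: pivot -3 → sign −
step 1: pivot -5 → sign −
step 2: pivot 6/5 → sign +
step 3: pivot -3 → sign −
step 4: pivot -3/2 → sign −
signature = (1, 4, 0)

Answer: (1, 4, 0)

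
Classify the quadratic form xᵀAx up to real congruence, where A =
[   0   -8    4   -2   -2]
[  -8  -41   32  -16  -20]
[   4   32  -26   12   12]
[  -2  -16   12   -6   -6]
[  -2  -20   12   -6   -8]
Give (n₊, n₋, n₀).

Answer: (1, 4, 0)

Derivation:
step 0: pivot -41 → sign −
step 1: pivot 64/41 → sign +
step 2: pivot -17/4 → sign −
step 3: pivot -9/34 → sign −
step 4: pivot -2/9 → sign −
signature = (1, 4, 0)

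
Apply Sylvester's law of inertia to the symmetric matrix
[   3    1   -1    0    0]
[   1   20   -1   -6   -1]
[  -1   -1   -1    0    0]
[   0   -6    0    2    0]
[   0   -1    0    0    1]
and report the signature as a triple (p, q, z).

Answer: (4, 1, 0)

Derivation:
step 0: pivot 3 → sign +
step 1: pivot 59/3 → sign +
step 2: pivot -80/59 → sign −
step 3: pivot 1/5 → sign +
step 4: pivot 1/2 → sign +
signature = (4, 1, 0)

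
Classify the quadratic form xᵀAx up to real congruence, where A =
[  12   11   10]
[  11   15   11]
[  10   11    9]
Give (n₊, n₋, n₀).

Answer: (2, 1, 0)

Derivation:
step 0: pivot 12 → sign +
step 1: pivot 59/12 → sign +
step 2: pivot -1/59 → sign −
signature = (2, 1, 0)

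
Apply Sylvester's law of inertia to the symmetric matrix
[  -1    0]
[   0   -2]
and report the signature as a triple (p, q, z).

step 0: pivot -1 → sign −
step 1: pivot -2 → sign −
signature = (0, 2, 0)

Answer: (0, 2, 0)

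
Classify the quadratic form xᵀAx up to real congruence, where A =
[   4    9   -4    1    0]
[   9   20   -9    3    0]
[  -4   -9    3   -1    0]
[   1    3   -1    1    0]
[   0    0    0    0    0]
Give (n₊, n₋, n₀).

step 0: pivot 4 → sign +
step 1: pivot -1/4 → sign −
step 2: pivot -1 → sign −
step 3: pivot 3 → sign +
step 4: row/col 4 already zero → sign 0
signature = (2, 2, 1)

Answer: (2, 2, 1)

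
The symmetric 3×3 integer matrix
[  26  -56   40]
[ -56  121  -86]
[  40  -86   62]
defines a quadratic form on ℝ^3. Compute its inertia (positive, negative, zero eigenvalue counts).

Answer: (3, 0, 0)

Derivation:
step 0: pivot 26 → sign +
step 1: pivot 5/13 → sign +
step 2: pivot 2/5 → sign +
signature = (3, 0, 0)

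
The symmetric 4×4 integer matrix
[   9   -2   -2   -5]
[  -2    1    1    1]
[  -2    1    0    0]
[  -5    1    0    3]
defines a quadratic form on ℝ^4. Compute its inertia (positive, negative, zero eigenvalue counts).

step 0: pivot 9 → sign +
step 1: pivot 5/9 → sign +
step 2: pivot -1 → sign −
step 3: pivot 6/5 → sign +
signature = (3, 1, 0)

Answer: (3, 1, 0)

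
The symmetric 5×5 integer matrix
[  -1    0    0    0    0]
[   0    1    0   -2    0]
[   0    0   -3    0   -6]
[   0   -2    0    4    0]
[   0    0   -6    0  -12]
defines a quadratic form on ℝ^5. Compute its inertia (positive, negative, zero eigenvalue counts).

Answer: (1, 2, 2)

Derivation:
step 0: pivot -1 → sign −
step 1: pivot 1 → sign +
step 2: pivot -3 → sign −
step 3: row/col 3 already zero → sign 0
step 4: row/col 4 already zero → sign 0
signature = (1, 2, 2)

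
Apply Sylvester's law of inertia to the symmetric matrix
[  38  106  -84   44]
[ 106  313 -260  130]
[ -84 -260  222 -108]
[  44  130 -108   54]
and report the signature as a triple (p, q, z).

Answer: (3, 1, 0)

Derivation:
step 0: pivot 38 → sign +
step 1: pivot 329/19 → sign +
step 2: pivot -586/329 → sign −
step 3: pivot 2/293 → sign +
signature = (3, 1, 0)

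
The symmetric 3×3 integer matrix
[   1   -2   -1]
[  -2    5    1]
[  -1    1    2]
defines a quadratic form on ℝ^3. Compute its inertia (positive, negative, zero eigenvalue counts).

Answer: (2, 0, 1)

Derivation:
step 0: pivot 1 → sign +
step 1: pivot 1 → sign +
step 2: row/col 2 already zero → sign 0
signature = (2, 0, 1)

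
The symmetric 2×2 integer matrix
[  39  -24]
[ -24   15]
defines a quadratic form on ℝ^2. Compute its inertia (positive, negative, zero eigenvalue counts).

step 0: pivot 39 → sign +
step 1: pivot 3/13 → sign +
signature = (2, 0, 0)

Answer: (2, 0, 0)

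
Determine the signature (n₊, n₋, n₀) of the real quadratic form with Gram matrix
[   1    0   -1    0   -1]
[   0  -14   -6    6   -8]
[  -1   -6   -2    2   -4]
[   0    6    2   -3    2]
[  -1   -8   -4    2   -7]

Answer: (3, 2, 0)

Derivation:
step 0: pivot 1 → sign +
step 1: pivot -14 → sign −
step 2: pivot -3/7 → sign −
step 3: pivot 1/3 → sign +
step 4: pivot 1 → sign +
signature = (3, 2, 0)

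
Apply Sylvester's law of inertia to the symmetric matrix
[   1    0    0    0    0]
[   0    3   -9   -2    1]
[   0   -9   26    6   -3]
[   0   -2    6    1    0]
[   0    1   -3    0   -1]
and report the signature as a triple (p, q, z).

step 0: pivot 1 → sign +
step 1: pivot 3 → sign +
step 2: pivot -1 → sign −
step 3: pivot -1/3 → sign −
step 4: row/col 4 already zero → sign 0
signature = (2, 2, 1)

Answer: (2, 2, 1)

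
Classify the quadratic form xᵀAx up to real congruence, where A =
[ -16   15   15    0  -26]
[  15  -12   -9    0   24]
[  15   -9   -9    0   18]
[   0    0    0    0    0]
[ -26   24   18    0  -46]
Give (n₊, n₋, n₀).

Answer: (2, 2, 1)

Derivation:
step 0: pivot -16 → sign −
step 1: pivot 33/16 → sign +
step 2: pivot -81/11 → sign −
step 3: pivot 2/9 → sign +
step 4: row/col 4 already zero → sign 0
signature = (2, 2, 1)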